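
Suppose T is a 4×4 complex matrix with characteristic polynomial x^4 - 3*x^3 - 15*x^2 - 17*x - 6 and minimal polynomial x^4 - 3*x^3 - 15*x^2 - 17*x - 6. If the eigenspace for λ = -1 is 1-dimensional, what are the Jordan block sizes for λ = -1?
Block sizes for λ = -1: [3]

Step 1 — from the characteristic polynomial, algebraic multiplicity of λ = -1 is 3. From dim ker(T − (-1)·I) = 1, there are exactly 1 Jordan blocks for λ = -1.
Step 2 — from the minimal polynomial, the factor (x + 1)^3 tells us the largest block for λ = -1 has size 3.
Step 3 — with total size 3, 1 blocks, and largest block 3, the block sizes (in nonincreasing order) are [3].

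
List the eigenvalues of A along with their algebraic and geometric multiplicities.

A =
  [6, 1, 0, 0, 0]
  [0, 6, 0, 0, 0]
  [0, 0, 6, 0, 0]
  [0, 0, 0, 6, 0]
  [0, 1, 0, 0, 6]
λ = 6: alg = 5, geom = 4

Step 1 — factor the characteristic polynomial to read off the algebraic multiplicities:
  χ_A(x) = (x - 6)^5

Step 2 — compute geometric multiplicities via the rank-nullity identity g(λ) = n − rank(A − λI):
  rank(A − (6)·I) = 1, so dim ker(A − (6)·I) = n − 1 = 4

Summary:
  λ = 6: algebraic multiplicity = 5, geometric multiplicity = 4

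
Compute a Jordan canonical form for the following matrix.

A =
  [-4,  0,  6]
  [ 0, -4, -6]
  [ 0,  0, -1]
J_1(-4) ⊕ J_1(-4) ⊕ J_1(-1)

The characteristic polynomial is
  det(x·I − A) = x^3 + 9*x^2 + 24*x + 16 = (x + 1)*(x + 4)^2

Eigenvalues and multiplicities (the geometric multiplicity of λ is n − rank(A − λI), which equals the number of Jordan blocks for λ):
  λ = -4: algebraic multiplicity = 2, geometric multiplicity = 2
  λ = -1: algebraic multiplicity = 1, geometric multiplicity = 1

Determining the block sizes for each eigenvalue:
  λ = -4: gm = am = 2, so every block has size 1 → block sizes [1, 1]
  λ = -1: one block (gm = 1), so the single block has size am = 1 → block sizes [1]

Assembling the blocks gives a Jordan form
J =
  [-4,  0,  0]
  [ 0, -4,  0]
  [ 0,  0, -1]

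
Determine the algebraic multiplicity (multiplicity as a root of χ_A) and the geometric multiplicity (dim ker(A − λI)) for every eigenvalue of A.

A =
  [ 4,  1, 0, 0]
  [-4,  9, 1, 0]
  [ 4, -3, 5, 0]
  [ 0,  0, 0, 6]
λ = 6: alg = 4, geom = 2

Step 1 — factor the characteristic polynomial to read off the algebraic multiplicities:
  χ_A(x) = (x - 6)^4

Step 2 — compute geometric multiplicities via the rank-nullity identity g(λ) = n − rank(A − λI):
  rank(A − (6)·I) = 2, so dim ker(A − (6)·I) = n − 2 = 2

Summary:
  λ = 6: algebraic multiplicity = 4, geometric multiplicity = 2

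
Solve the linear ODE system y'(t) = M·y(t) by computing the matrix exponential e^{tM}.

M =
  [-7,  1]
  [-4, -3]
e^{tM} =
  [-2*t*exp(-5*t) + exp(-5*t), t*exp(-5*t)]
  [-4*t*exp(-5*t), 2*t*exp(-5*t) + exp(-5*t)]

Strategy: write M = P · J · P⁻¹ where J is a Jordan canonical form, so e^{tM} = P · e^{tJ} · P⁻¹, and e^{tJ} can be computed block-by-block.

M has Jordan form
J =
  [-5,  1]
  [ 0, -5]
(up to reordering of blocks).

Per-block formulas:
  For a 2×2 Jordan block J_2(-5): exp(t · J_2(-5)) = e^(-5t)·(I + t·N), where N is the 2×2 nilpotent shift.

After assembling e^{tJ} and conjugating by P, we get:

e^{tM} =
  [-2*t*exp(-5*t) + exp(-5*t), t*exp(-5*t)]
  [-4*t*exp(-5*t), 2*t*exp(-5*t) + exp(-5*t)]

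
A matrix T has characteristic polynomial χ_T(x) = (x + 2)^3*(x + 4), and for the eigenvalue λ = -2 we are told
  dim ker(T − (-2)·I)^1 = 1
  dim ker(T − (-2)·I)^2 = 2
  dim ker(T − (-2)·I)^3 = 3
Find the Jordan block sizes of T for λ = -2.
Block sizes for λ = -2: [3]

From the dimensions of kernels of powers, the number of Jordan blocks of size at least j is d_j − d_{j−1} where d_j = dim ker(N^j) (with d_0 = 0). Computing the differences gives [1, 1, 1].
The number of blocks of size exactly k is (#blocks of size ≥ k) − (#blocks of size ≥ k + 1), so the partition is: 1 block(s) of size 3.
In nonincreasing order the block sizes are [3].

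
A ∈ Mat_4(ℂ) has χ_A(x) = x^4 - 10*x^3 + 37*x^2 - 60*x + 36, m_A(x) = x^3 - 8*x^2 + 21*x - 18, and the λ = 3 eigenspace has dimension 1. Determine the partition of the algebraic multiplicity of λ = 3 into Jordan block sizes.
Block sizes for λ = 3: [2]

Step 1 — from the characteristic polynomial, algebraic multiplicity of λ = 3 is 2. From dim ker(A − (3)·I) = 1, there are exactly 1 Jordan blocks for λ = 3.
Step 2 — from the minimal polynomial, the factor (x − 3)^2 tells us the largest block for λ = 3 has size 2.
Step 3 — with total size 2, 1 blocks, and largest block 2, the block sizes (in nonincreasing order) are [2].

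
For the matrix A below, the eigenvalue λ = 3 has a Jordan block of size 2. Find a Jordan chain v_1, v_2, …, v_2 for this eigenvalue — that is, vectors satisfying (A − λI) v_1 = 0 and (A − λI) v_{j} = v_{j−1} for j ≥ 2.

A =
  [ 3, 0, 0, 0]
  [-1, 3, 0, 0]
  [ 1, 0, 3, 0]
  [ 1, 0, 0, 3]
A Jordan chain for λ = 3 of length 2:
v_1 = (0, -1, 1, 1)ᵀ
v_2 = (1, 0, 0, 0)ᵀ

Let N = A − (3)·I. We want v_2 with N^2 v_2 = 0 but N^1 v_2 ≠ 0; then v_{j-1} := N · v_j for j = 2, …, 2.

Pick v_2 = (1, 0, 0, 0)ᵀ.
Then v_1 = N · v_2 = (0, -1, 1, 1)ᵀ.

Sanity check: (A − (3)·I) v_1 = (0, 0, 0, 0)ᵀ = 0. ✓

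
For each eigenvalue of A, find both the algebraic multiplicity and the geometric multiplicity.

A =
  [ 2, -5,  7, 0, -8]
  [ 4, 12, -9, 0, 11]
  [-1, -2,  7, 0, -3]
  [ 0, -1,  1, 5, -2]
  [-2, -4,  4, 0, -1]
λ = 5: alg = 5, geom = 2

Step 1 — factor the characteristic polynomial to read off the algebraic multiplicities:
  χ_A(x) = (x - 5)^5

Step 2 — compute geometric multiplicities via the rank-nullity identity g(λ) = n − rank(A − λI):
  rank(A − (5)·I) = 3, so dim ker(A − (5)·I) = n − 3 = 2

Summary:
  λ = 5: algebraic multiplicity = 5, geometric multiplicity = 2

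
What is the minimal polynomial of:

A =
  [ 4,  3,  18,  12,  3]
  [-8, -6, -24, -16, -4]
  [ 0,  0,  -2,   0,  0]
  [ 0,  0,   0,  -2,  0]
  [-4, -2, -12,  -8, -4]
x^2 + 4*x + 4

The characteristic polynomial is χ_A(x) = (x + 2)^5, so the eigenvalues are known. The minimal polynomial is
  m_A(x) = Π_λ (x − λ)^{k_λ}
where k_λ is the size of the *largest* Jordan block for λ (equivalently, the smallest k with (A − λI)^k v = 0 for every generalised eigenvector v of λ).

  λ = -2: largest Jordan block has size 2, contributing (x + 2)^2

So m_A(x) = (x + 2)^2 = x^2 + 4*x + 4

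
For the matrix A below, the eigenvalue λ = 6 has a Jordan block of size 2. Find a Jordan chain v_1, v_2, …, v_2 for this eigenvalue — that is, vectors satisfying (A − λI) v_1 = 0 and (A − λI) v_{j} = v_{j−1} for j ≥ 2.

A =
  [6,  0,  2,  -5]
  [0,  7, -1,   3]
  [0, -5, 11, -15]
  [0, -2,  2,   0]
A Jordan chain for λ = 6 of length 2:
v_1 = (0, 1, -5, -2)ᵀ
v_2 = (0, 1, 0, 0)ᵀ

Let N = A − (6)·I. We want v_2 with N^2 v_2 = 0 but N^1 v_2 ≠ 0; then v_{j-1} := N · v_j for j = 2, …, 2.

Pick v_2 = (0, 1, 0, 0)ᵀ.
Then v_1 = N · v_2 = (0, 1, -5, -2)ᵀ.

Sanity check: (A − (6)·I) v_1 = (0, 0, 0, 0)ᵀ = 0. ✓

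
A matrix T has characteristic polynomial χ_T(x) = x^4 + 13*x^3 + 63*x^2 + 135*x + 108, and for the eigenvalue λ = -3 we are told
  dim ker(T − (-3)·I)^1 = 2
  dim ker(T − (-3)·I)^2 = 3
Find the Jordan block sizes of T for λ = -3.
Block sizes for λ = -3: [2, 1]

From the dimensions of kernels of powers, the number of Jordan blocks of size at least j is d_j − d_{j−1} where d_j = dim ker(N^j) (with d_0 = 0). Computing the differences gives [2, 1].
The number of blocks of size exactly k is (#blocks of size ≥ k) − (#blocks of size ≥ k + 1), so the partition is: 1 block(s) of size 1, 1 block(s) of size 2.
In nonincreasing order the block sizes are [2, 1].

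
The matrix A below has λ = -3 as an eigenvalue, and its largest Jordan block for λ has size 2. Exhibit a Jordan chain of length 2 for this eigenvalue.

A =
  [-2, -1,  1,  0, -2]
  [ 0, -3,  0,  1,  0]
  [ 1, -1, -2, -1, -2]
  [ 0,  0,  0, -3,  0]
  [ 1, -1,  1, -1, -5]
A Jordan chain for λ = -3 of length 2:
v_1 = (1, 0, 1, 0, 1)ᵀ
v_2 = (1, 0, 0, 0, 0)ᵀ

Let N = A − (-3)·I. We want v_2 with N^2 v_2 = 0 but N^1 v_2 ≠ 0; then v_{j-1} := N · v_j for j = 2, …, 2.

Pick v_2 = (1, 0, 0, 0, 0)ᵀ.
Then v_1 = N · v_2 = (1, 0, 1, 0, 1)ᵀ.

Sanity check: (A − (-3)·I) v_1 = (0, 0, 0, 0, 0)ᵀ = 0. ✓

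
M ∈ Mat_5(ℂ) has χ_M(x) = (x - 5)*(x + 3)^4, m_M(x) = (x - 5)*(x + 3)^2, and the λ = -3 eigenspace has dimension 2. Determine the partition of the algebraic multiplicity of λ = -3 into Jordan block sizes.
Block sizes for λ = -3: [2, 2]

Step 1 — from the characteristic polynomial, algebraic multiplicity of λ = -3 is 4. From dim ker(M − (-3)·I) = 2, there are exactly 2 Jordan blocks for λ = -3.
Step 2 — from the minimal polynomial, the factor (x + 3)^2 tells us the largest block for λ = -3 has size 2.
Step 3 — with total size 4, 2 blocks, and largest block 2, the block sizes (in nonincreasing order) are [2, 2].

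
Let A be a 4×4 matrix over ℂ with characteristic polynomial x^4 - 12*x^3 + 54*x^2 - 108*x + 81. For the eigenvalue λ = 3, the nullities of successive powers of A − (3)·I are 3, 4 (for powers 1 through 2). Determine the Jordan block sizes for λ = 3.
Block sizes for λ = 3: [2, 1, 1]

From the dimensions of kernels of powers, the number of Jordan blocks of size at least j is d_j − d_{j−1} where d_j = dim ker(N^j) (with d_0 = 0). Computing the differences gives [3, 1].
The number of blocks of size exactly k is (#blocks of size ≥ k) − (#blocks of size ≥ k + 1), so the partition is: 2 block(s) of size 1, 1 block(s) of size 2.
In nonincreasing order the block sizes are [2, 1, 1].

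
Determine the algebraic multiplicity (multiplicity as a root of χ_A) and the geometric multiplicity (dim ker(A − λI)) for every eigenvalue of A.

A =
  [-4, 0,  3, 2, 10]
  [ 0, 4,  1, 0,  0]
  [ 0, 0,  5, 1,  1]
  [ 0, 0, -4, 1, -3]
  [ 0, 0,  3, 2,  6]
λ = -4: alg = 1, geom = 1; λ = 4: alg = 4, geom = 2

Step 1 — factor the characteristic polynomial to read off the algebraic multiplicities:
  χ_A(x) = (x - 4)^4*(x + 4)

Step 2 — compute geometric multiplicities via the rank-nullity identity g(λ) = n − rank(A − λI):
  rank(A − (-4)·I) = 4, so dim ker(A − (-4)·I) = n − 4 = 1
  rank(A − (4)·I) = 3, so dim ker(A − (4)·I) = n − 3 = 2

Summary:
  λ = -4: algebraic multiplicity = 1, geometric multiplicity = 1
  λ = 4: algebraic multiplicity = 4, geometric multiplicity = 2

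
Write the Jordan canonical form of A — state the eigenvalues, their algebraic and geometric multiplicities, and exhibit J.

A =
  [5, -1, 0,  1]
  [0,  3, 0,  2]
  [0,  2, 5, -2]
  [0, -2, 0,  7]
J_2(5) ⊕ J_1(5) ⊕ J_1(5)

The characteristic polynomial is
  det(x·I − A) = x^4 - 20*x^3 + 150*x^2 - 500*x + 625 = (x - 5)^4

Eigenvalues and multiplicities (the geometric multiplicity of λ is n − rank(A − λI), which equals the number of Jordan blocks for λ):
  λ = 5: algebraic multiplicity = 4, geometric multiplicity = 3

Determining the block sizes for each eigenvalue:
  λ = 5: 3 blocks summing to 4 forces exactly one block of size 2 and the rest size 1 → block sizes [2, 1, 1]

Assembling the blocks gives a Jordan form
J =
  [5, 1, 0, 0]
  [0, 5, 0, 0]
  [0, 0, 5, 0]
  [0, 0, 0, 5]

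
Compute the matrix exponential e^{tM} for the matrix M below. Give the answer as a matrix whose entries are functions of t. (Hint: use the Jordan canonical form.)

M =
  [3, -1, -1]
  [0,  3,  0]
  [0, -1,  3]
e^{tM} =
  [exp(3*t), t^2*exp(3*t)/2 - t*exp(3*t), -t*exp(3*t)]
  [0, exp(3*t), 0]
  [0, -t*exp(3*t), exp(3*t)]

Strategy: write M = P · J · P⁻¹ where J is a Jordan canonical form, so e^{tM} = P · e^{tJ} · P⁻¹, and e^{tJ} can be computed block-by-block.

M has Jordan form
J =
  [3, 1, 0]
  [0, 3, 1]
  [0, 0, 3]
(up to reordering of blocks).

Per-block formulas:
  For a 3×3 Jordan block J_3(3): exp(t · J_3(3)) = e^(3t)·(I + t·N + (t^2/2)·N^2), where N is the 3×3 nilpotent shift.

After assembling e^{tJ} and conjugating by P, we get:

e^{tM} =
  [exp(3*t), t^2*exp(3*t)/2 - t*exp(3*t), -t*exp(3*t)]
  [0, exp(3*t), 0]
  [0, -t*exp(3*t), exp(3*t)]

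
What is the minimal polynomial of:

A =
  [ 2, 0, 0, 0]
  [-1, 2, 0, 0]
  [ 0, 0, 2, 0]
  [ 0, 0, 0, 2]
x^2 - 4*x + 4

The characteristic polynomial is χ_A(x) = (x - 2)^4, so the eigenvalues are known. The minimal polynomial is
  m_A(x) = Π_λ (x − λ)^{k_λ}
where k_λ is the size of the *largest* Jordan block for λ (equivalently, the smallest k with (A − λI)^k v = 0 for every generalised eigenvector v of λ).

  λ = 2: largest Jordan block has size 2, contributing (x − 2)^2

So m_A(x) = (x - 2)^2 = x^2 - 4*x + 4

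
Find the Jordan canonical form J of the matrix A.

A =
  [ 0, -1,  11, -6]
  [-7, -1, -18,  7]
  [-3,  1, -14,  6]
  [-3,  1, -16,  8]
J_3(-3) ⊕ J_1(2)

The characteristic polynomial is
  det(x·I − A) = x^4 + 7*x^3 + 9*x^2 - 27*x - 54 = (x - 2)*(x + 3)^3

Eigenvalues and multiplicities (the geometric multiplicity of λ is n − rank(A − λI), which equals the number of Jordan blocks for λ):
  λ = -3: algebraic multiplicity = 3, geometric multiplicity = 1
  λ = 2: algebraic multiplicity = 1, geometric multiplicity = 1

Determining the block sizes for each eigenvalue:
  λ = -3: one block (gm = 1), so the single block has size am = 3 → block sizes [3]
  λ = 2: one block (gm = 1), so the single block has size am = 1 → block sizes [1]

Assembling the blocks gives a Jordan form
J =
  [-3,  1,  0, 0]
  [ 0, -3,  1, 0]
  [ 0,  0, -3, 0]
  [ 0,  0,  0, 2]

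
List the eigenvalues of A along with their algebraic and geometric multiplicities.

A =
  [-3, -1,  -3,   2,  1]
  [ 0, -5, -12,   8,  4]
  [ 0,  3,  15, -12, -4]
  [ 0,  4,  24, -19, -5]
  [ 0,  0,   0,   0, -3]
λ = -3: alg = 5, geom = 2

Step 1 — factor the characteristic polynomial to read off the algebraic multiplicities:
  χ_A(x) = (x + 3)^5

Step 2 — compute geometric multiplicities via the rank-nullity identity g(λ) = n − rank(A − λI):
  rank(A − (-3)·I) = 3, so dim ker(A − (-3)·I) = n − 3 = 2

Summary:
  λ = -3: algebraic multiplicity = 5, geometric multiplicity = 2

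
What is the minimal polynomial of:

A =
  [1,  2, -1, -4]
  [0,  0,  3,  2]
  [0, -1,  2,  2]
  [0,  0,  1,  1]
x^3 - 3*x^2 + 3*x - 1

The characteristic polynomial is χ_A(x) = (x - 1)^4, so the eigenvalues are known. The minimal polynomial is
  m_A(x) = Π_λ (x − λ)^{k_λ}
where k_λ is the size of the *largest* Jordan block for λ (equivalently, the smallest k with (A − λI)^k v = 0 for every generalised eigenvector v of λ).

  λ = 1: largest Jordan block has size 3, contributing (x − 1)^3

So m_A(x) = (x - 1)^3 = x^3 - 3*x^2 + 3*x - 1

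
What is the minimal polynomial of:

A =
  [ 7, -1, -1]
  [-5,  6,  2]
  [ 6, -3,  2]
x^3 - 15*x^2 + 75*x - 125

The characteristic polynomial is χ_A(x) = (x - 5)^3, so the eigenvalues are known. The minimal polynomial is
  m_A(x) = Π_λ (x − λ)^{k_λ}
where k_λ is the size of the *largest* Jordan block for λ (equivalently, the smallest k with (A − λI)^k v = 0 for every generalised eigenvector v of λ).

  λ = 5: largest Jordan block has size 3, contributing (x − 5)^3

So m_A(x) = (x - 5)^3 = x^3 - 15*x^2 + 75*x - 125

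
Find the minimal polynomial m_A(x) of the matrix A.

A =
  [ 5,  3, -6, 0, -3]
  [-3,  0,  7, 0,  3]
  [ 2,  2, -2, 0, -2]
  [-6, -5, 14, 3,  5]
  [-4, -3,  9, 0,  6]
x^3 - 7*x^2 + 16*x - 12

The characteristic polynomial is χ_A(x) = (x - 3)^2*(x - 2)^3, so the eigenvalues are known. The minimal polynomial is
  m_A(x) = Π_λ (x − λ)^{k_λ}
where k_λ is the size of the *largest* Jordan block for λ (equivalently, the smallest k with (A − λI)^k v = 0 for every generalised eigenvector v of λ).

  λ = 2: largest Jordan block has size 2, contributing (x − 2)^2
  λ = 3: largest Jordan block has size 1, contributing (x − 3)

So m_A(x) = (x - 3)*(x - 2)^2 = x^3 - 7*x^2 + 16*x - 12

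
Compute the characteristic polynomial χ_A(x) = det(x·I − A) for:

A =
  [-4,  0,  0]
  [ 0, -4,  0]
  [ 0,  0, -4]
x^3 + 12*x^2 + 48*x + 64

Expanding det(x·I − A) (e.g. by cofactor expansion or by noting that A is similar to its Jordan form J, which has the same characteristic polynomial as A) gives
  χ_A(x) = x^3 + 12*x^2 + 48*x + 64
which factors as (x + 4)^3. The eigenvalues (with algebraic multiplicities) are λ = -4 with multiplicity 3.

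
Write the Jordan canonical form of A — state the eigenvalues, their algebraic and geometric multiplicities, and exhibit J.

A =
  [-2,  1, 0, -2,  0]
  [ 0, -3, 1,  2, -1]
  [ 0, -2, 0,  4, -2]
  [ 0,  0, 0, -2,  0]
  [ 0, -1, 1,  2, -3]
J_3(-2) ⊕ J_1(-2) ⊕ J_1(-2)

The characteristic polynomial is
  det(x·I − A) = x^5 + 10*x^4 + 40*x^3 + 80*x^2 + 80*x + 32 = (x + 2)^5

Eigenvalues and multiplicities (the geometric multiplicity of λ is n − rank(A − λI), which equals the number of Jordan blocks for λ):
  λ = -2: algebraic multiplicity = 5, geometric multiplicity = 3

Determining the block sizes for each eigenvalue:
  λ = -2: with am = 5 and gm = 3, the partition is not yet determined (e.g. several partitions of 5 into 3 parts exist). Let N = A − (-2)·I. Computing rank(N^1) = 2, rank(N^2) = 1, rank(N^3) = 0; the number of blocks of size ≥ j is rank(N^{j−1}) − rank(N^j), giving [3, 1, 1]. So we have 1 block(s) of size 3, 2 block(s) of size 1 → block sizes [3, 1, 1]

Assembling the blocks gives a Jordan form
J =
  [-2,  1,  0,  0,  0]
  [ 0, -2,  1,  0,  0]
  [ 0,  0, -2,  0,  0]
  [ 0,  0,  0, -2,  0]
  [ 0,  0,  0,  0, -2]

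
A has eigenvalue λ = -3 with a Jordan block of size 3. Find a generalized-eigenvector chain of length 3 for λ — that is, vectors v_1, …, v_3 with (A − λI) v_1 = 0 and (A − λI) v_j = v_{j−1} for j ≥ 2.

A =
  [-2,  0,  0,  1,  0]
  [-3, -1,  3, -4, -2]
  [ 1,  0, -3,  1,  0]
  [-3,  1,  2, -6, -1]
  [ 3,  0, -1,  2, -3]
A Jordan chain for λ = -3 of length 3:
v_1 = (-2, 0, -2, 2, -4)ᵀ
v_2 = (1, -3, 1, -3, 3)ᵀ
v_3 = (1, 0, 0, 0, 0)ᵀ

Let N = A − (-3)·I. We want v_3 with N^3 v_3 = 0 but N^2 v_3 ≠ 0; then v_{j-1} := N · v_j for j = 3, …, 2.

Pick v_3 = (1, 0, 0, 0, 0)ᵀ.
Then v_2 = N · v_3 = (1, -3, 1, -3, 3)ᵀ.
Then v_1 = N · v_2 = (-2, 0, -2, 2, -4)ᵀ.

Sanity check: (A − (-3)·I) v_1 = (0, 0, 0, 0, 0)ᵀ = 0. ✓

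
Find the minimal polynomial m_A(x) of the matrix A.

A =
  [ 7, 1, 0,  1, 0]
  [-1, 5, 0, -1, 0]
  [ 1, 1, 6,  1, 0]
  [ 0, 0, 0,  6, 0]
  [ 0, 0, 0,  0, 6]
x^2 - 12*x + 36

The characteristic polynomial is χ_A(x) = (x - 6)^5, so the eigenvalues are known. The minimal polynomial is
  m_A(x) = Π_λ (x − λ)^{k_λ}
where k_λ is the size of the *largest* Jordan block for λ (equivalently, the smallest k with (A − λI)^k v = 0 for every generalised eigenvector v of λ).

  λ = 6: largest Jordan block has size 2, contributing (x − 6)^2

So m_A(x) = (x - 6)^2 = x^2 - 12*x + 36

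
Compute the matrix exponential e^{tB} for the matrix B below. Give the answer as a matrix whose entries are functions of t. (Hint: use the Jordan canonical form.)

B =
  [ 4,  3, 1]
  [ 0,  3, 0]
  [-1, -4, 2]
e^{tB} =
  [t*exp(3*t) + exp(3*t), -t^2*exp(3*t)/2 + 3*t*exp(3*t), t*exp(3*t)]
  [0, exp(3*t), 0]
  [-t*exp(3*t), t^2*exp(3*t)/2 - 4*t*exp(3*t), -t*exp(3*t) + exp(3*t)]

Strategy: write B = P · J · P⁻¹ where J is a Jordan canonical form, so e^{tB} = P · e^{tJ} · P⁻¹, and e^{tJ} can be computed block-by-block.

B has Jordan form
J =
  [3, 1, 0]
  [0, 3, 1]
  [0, 0, 3]
(up to reordering of blocks).

Per-block formulas:
  For a 3×3 Jordan block J_3(3): exp(t · J_3(3)) = e^(3t)·(I + t·N + (t^2/2)·N^2), where N is the 3×3 nilpotent shift.

After assembling e^{tJ} and conjugating by P, we get:

e^{tB} =
  [t*exp(3*t) + exp(3*t), -t^2*exp(3*t)/2 + 3*t*exp(3*t), t*exp(3*t)]
  [0, exp(3*t), 0]
  [-t*exp(3*t), t^2*exp(3*t)/2 - 4*t*exp(3*t), -t*exp(3*t) + exp(3*t)]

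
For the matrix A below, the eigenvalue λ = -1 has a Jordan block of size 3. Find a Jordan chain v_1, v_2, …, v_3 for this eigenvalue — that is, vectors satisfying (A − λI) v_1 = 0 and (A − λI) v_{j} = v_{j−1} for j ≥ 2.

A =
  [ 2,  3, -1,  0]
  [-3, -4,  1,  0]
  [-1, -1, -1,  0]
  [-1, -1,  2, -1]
A Jordan chain for λ = -1 of length 3:
v_1 = (1, -1, 0, -2)ᵀ
v_2 = (3, -3, -1, -1)ᵀ
v_3 = (1, 0, 0, 0)ᵀ

Let N = A − (-1)·I. We want v_3 with N^3 v_3 = 0 but N^2 v_3 ≠ 0; then v_{j-1} := N · v_j for j = 3, …, 2.

Pick v_3 = (1, 0, 0, 0)ᵀ.
Then v_2 = N · v_3 = (3, -3, -1, -1)ᵀ.
Then v_1 = N · v_2 = (1, -1, 0, -2)ᵀ.

Sanity check: (A − (-1)·I) v_1 = (0, 0, 0, 0)ᵀ = 0. ✓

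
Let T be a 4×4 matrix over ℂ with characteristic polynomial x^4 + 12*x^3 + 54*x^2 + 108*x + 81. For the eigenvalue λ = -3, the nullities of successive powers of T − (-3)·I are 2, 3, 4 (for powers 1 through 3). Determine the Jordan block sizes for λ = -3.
Block sizes for λ = -3: [3, 1]

From the dimensions of kernels of powers, the number of Jordan blocks of size at least j is d_j − d_{j−1} where d_j = dim ker(N^j) (with d_0 = 0). Computing the differences gives [2, 1, 1].
The number of blocks of size exactly k is (#blocks of size ≥ k) − (#blocks of size ≥ k + 1), so the partition is: 1 block(s) of size 1, 1 block(s) of size 3.
In nonincreasing order the block sizes are [3, 1].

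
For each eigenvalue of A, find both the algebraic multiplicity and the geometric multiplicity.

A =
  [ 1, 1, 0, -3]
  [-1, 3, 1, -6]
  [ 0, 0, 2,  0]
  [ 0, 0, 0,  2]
λ = 2: alg = 4, geom = 2

Step 1 — factor the characteristic polynomial to read off the algebraic multiplicities:
  χ_A(x) = (x - 2)^4

Step 2 — compute geometric multiplicities via the rank-nullity identity g(λ) = n − rank(A − λI):
  rank(A − (2)·I) = 2, so dim ker(A − (2)·I) = n − 2 = 2

Summary:
  λ = 2: algebraic multiplicity = 4, geometric multiplicity = 2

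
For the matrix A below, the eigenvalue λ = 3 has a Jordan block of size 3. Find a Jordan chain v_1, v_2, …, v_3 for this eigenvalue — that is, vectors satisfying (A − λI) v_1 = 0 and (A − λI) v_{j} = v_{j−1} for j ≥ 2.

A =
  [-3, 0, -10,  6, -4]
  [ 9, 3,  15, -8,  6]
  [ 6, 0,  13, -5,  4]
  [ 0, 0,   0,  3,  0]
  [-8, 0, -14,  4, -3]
A Jordan chain for λ = 3 of length 3:
v_1 = (-2, 3, 2, 0, -2)ᵀ
v_2 = (6, -8, -5, 0, 4)ᵀ
v_3 = (0, 0, 0, 1, 0)ᵀ

Let N = A − (3)·I. We want v_3 with N^3 v_3 = 0 but N^2 v_3 ≠ 0; then v_{j-1} := N · v_j for j = 3, …, 2.

Pick v_3 = (0, 0, 0, 1, 0)ᵀ.
Then v_2 = N · v_3 = (6, -8, -5, 0, 4)ᵀ.
Then v_1 = N · v_2 = (-2, 3, 2, 0, -2)ᵀ.

Sanity check: (A − (3)·I) v_1 = (0, 0, 0, 0, 0)ᵀ = 0. ✓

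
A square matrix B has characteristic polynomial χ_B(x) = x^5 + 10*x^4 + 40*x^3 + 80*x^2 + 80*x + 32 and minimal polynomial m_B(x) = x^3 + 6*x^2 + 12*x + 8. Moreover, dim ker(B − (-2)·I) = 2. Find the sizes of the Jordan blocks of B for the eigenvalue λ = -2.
Block sizes for λ = -2: [3, 2]

Step 1 — from the characteristic polynomial, algebraic multiplicity of λ = -2 is 5. From dim ker(B − (-2)·I) = 2, there are exactly 2 Jordan blocks for λ = -2.
Step 2 — from the minimal polynomial, the factor (x + 2)^3 tells us the largest block for λ = -2 has size 3.
Step 3 — with total size 5, 2 blocks, and largest block 3, the block sizes (in nonincreasing order) are [3, 2].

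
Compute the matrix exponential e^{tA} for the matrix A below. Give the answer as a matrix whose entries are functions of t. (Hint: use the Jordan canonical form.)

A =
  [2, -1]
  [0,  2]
e^{tA} =
  [exp(2*t), -t*exp(2*t)]
  [0, exp(2*t)]

Strategy: write A = P · J · P⁻¹ where J is a Jordan canonical form, so e^{tA} = P · e^{tJ} · P⁻¹, and e^{tJ} can be computed block-by-block.

A has Jordan form
J =
  [2, 1]
  [0, 2]
(up to reordering of blocks).

Per-block formulas:
  For a 2×2 Jordan block J_2(2): exp(t · J_2(2)) = e^(2t)·(I + t·N), where N is the 2×2 nilpotent shift.

After assembling e^{tJ} and conjugating by P, we get:

e^{tA} =
  [exp(2*t), -t*exp(2*t)]
  [0, exp(2*t)]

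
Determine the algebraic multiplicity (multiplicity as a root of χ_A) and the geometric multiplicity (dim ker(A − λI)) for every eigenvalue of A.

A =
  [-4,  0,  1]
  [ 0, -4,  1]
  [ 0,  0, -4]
λ = -4: alg = 3, geom = 2

Step 1 — factor the characteristic polynomial to read off the algebraic multiplicities:
  χ_A(x) = (x + 4)^3

Step 2 — compute geometric multiplicities via the rank-nullity identity g(λ) = n − rank(A − λI):
  rank(A − (-4)·I) = 1, so dim ker(A − (-4)·I) = n − 1 = 2

Summary:
  λ = -4: algebraic multiplicity = 3, geometric multiplicity = 2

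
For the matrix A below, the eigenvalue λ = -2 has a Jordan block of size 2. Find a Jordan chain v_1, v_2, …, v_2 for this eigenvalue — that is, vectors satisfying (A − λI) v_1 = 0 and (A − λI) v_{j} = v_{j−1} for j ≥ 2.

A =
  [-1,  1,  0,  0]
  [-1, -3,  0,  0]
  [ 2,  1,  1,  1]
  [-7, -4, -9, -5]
A Jordan chain for λ = -2 of length 2:
v_1 = (1, -1, 2, -7)ᵀ
v_2 = (1, 0, 0, 0)ᵀ

Let N = A − (-2)·I. We want v_2 with N^2 v_2 = 0 but N^1 v_2 ≠ 0; then v_{j-1} := N · v_j for j = 2, …, 2.

Pick v_2 = (1, 0, 0, 0)ᵀ.
Then v_1 = N · v_2 = (1, -1, 2, -7)ᵀ.

Sanity check: (A − (-2)·I) v_1 = (0, 0, 0, 0)ᵀ = 0. ✓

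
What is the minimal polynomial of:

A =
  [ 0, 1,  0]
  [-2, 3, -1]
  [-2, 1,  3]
x^3 - 6*x^2 + 12*x - 8

The characteristic polynomial is χ_A(x) = (x - 2)^3, so the eigenvalues are known. The minimal polynomial is
  m_A(x) = Π_λ (x − λ)^{k_λ}
where k_λ is the size of the *largest* Jordan block for λ (equivalently, the smallest k with (A − λI)^k v = 0 for every generalised eigenvector v of λ).

  λ = 2: largest Jordan block has size 3, contributing (x − 2)^3

So m_A(x) = (x - 2)^3 = x^3 - 6*x^2 + 12*x - 8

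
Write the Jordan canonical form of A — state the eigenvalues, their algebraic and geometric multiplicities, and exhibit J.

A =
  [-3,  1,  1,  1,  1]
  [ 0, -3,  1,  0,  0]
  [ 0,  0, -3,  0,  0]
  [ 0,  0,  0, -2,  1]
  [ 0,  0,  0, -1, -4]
J_3(-3) ⊕ J_2(-3)

The characteristic polynomial is
  det(x·I − A) = x^5 + 15*x^4 + 90*x^3 + 270*x^2 + 405*x + 243 = (x + 3)^5

Eigenvalues and multiplicities (the geometric multiplicity of λ is n − rank(A − λI), which equals the number of Jordan blocks for λ):
  λ = -3: algebraic multiplicity = 5, geometric multiplicity = 2

Determining the block sizes for each eigenvalue:
  λ = -3: with am = 5 and gm = 2, the partition is not yet determined (e.g. several partitions of 5 into 2 parts exist). Let N = A − (-3)·I. Computing rank(N^1) = 3, rank(N^2) = 1, rank(N^3) = 0; the number of blocks of size ≥ j is rank(N^{j−1}) − rank(N^j), giving [2, 2, 1]. So we have 1 block(s) of size 3, 1 block(s) of size 2 → block sizes [3, 2]

Assembling the blocks gives a Jordan form
J =
  [-3,  1,  0,  0,  0]
  [ 0, -3,  1,  0,  0]
  [ 0,  0, -3,  0,  0]
  [ 0,  0,  0, -3,  1]
  [ 0,  0,  0,  0, -3]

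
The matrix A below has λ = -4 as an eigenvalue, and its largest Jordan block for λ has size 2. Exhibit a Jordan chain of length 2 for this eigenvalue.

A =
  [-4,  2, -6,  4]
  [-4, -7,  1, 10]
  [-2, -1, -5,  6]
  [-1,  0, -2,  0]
A Jordan chain for λ = -4 of length 2:
v_1 = (0, -4, -2, -1)ᵀ
v_2 = (1, 0, 0, 0)ᵀ

Let N = A − (-4)·I. We want v_2 with N^2 v_2 = 0 but N^1 v_2 ≠ 0; then v_{j-1} := N · v_j for j = 2, …, 2.

Pick v_2 = (1, 0, 0, 0)ᵀ.
Then v_1 = N · v_2 = (0, -4, -2, -1)ᵀ.

Sanity check: (A − (-4)·I) v_1 = (0, 0, 0, 0)ᵀ = 0. ✓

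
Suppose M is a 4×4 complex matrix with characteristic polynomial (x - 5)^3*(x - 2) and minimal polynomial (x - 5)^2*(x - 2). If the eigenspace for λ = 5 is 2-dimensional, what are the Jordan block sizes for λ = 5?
Block sizes for λ = 5: [2, 1]

Step 1 — from the characteristic polynomial, algebraic multiplicity of λ = 5 is 3. From dim ker(M − (5)·I) = 2, there are exactly 2 Jordan blocks for λ = 5.
Step 2 — from the minimal polynomial, the factor (x − 5)^2 tells us the largest block for λ = 5 has size 2.
Step 3 — with total size 3, 2 blocks, and largest block 2, the block sizes (in nonincreasing order) are [2, 1].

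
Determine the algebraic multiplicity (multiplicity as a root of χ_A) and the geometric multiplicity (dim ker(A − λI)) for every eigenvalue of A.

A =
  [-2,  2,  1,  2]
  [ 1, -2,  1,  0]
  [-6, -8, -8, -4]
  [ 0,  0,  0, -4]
λ = -4: alg = 4, geom = 2

Step 1 — factor the characteristic polynomial to read off the algebraic multiplicities:
  χ_A(x) = (x + 4)^4

Step 2 — compute geometric multiplicities via the rank-nullity identity g(λ) = n − rank(A − λI):
  rank(A − (-4)·I) = 2, so dim ker(A − (-4)·I) = n − 2 = 2

Summary:
  λ = -4: algebraic multiplicity = 4, geometric multiplicity = 2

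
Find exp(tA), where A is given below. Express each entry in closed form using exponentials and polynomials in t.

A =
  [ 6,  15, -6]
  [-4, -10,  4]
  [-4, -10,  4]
e^{tA} =
  [6*t + 1, 15*t, -6*t]
  [-4*t, 1 - 10*t, 4*t]
  [-4*t, -10*t, 4*t + 1]

Strategy: write A = P · J · P⁻¹ where J is a Jordan canonical form, so e^{tA} = P · e^{tJ} · P⁻¹, and e^{tJ} can be computed block-by-block.

A has Jordan form
J =
  [0, 1, 0]
  [0, 0, 0]
  [0, 0, 0]
(up to reordering of blocks).

Per-block formulas:
  For a 2×2 Jordan block J_2(0): exp(t · J_2(0)) = e^(0t)·(I + t·N), where N is the 2×2 nilpotent shift.
  For a 1×1 block at λ = 0: exp(t · [0]) = [e^(0t)].

After assembling e^{tJ} and conjugating by P, we get:

e^{tA} =
  [6*t + 1, 15*t, -6*t]
  [-4*t, 1 - 10*t, 4*t]
  [-4*t, -10*t, 4*t + 1]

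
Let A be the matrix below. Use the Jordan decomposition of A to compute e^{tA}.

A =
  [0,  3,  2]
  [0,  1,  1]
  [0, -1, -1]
e^{tA} =
  [1, t^2/2 + 3*t, t^2/2 + 2*t]
  [0, t + 1, t]
  [0, -t, 1 - t]

Strategy: write A = P · J · P⁻¹ where J is a Jordan canonical form, so e^{tA} = P · e^{tJ} · P⁻¹, and e^{tJ} can be computed block-by-block.

A has Jordan form
J =
  [0, 1, 0]
  [0, 0, 1]
  [0, 0, 0]
(up to reordering of blocks).

Per-block formulas:
  For a 3×3 Jordan block J_3(0): exp(t · J_3(0)) = e^(0t)·(I + t·N + (t^2/2)·N^2), where N is the 3×3 nilpotent shift.

After assembling e^{tJ} and conjugating by P, we get:

e^{tA} =
  [1, t^2/2 + 3*t, t^2/2 + 2*t]
  [0, t + 1, t]
  [0, -t, 1 - t]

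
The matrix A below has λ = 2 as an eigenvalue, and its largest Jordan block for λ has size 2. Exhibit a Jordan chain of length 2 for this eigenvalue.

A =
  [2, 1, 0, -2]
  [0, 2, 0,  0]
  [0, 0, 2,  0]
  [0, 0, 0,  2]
A Jordan chain for λ = 2 of length 2:
v_1 = (1, 0, 0, 0)ᵀ
v_2 = (0, 1, 0, 0)ᵀ

Let N = A − (2)·I. We want v_2 with N^2 v_2 = 0 but N^1 v_2 ≠ 0; then v_{j-1} := N · v_j for j = 2, …, 2.

Pick v_2 = (0, 1, 0, 0)ᵀ.
Then v_1 = N · v_2 = (1, 0, 0, 0)ᵀ.

Sanity check: (A − (2)·I) v_1 = (0, 0, 0, 0)ᵀ = 0. ✓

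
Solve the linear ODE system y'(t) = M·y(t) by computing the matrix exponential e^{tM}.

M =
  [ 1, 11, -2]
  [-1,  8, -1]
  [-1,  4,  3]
e^{tM} =
  [-3*t*exp(4*t) + exp(4*t), 3*t^2*exp(4*t)/2 + 11*t*exp(4*t), -3*t^2*exp(4*t)/2 - 2*t*exp(4*t)]
  [-t*exp(4*t), t^2*exp(4*t)/2 + 4*t*exp(4*t) + exp(4*t), -t^2*exp(4*t)/2 - t*exp(4*t)]
  [-t*exp(4*t), t^2*exp(4*t)/2 + 4*t*exp(4*t), -t^2*exp(4*t)/2 - t*exp(4*t) + exp(4*t)]

Strategy: write M = P · J · P⁻¹ where J is a Jordan canonical form, so e^{tM} = P · e^{tJ} · P⁻¹, and e^{tJ} can be computed block-by-block.

M has Jordan form
J =
  [4, 1, 0]
  [0, 4, 1]
  [0, 0, 4]
(up to reordering of blocks).

Per-block formulas:
  For a 3×3 Jordan block J_3(4): exp(t · J_3(4)) = e^(4t)·(I + t·N + (t^2/2)·N^2), where N is the 3×3 nilpotent shift.

After assembling e^{tJ} and conjugating by P, we get:

e^{tM} =
  [-3*t*exp(4*t) + exp(4*t), 3*t^2*exp(4*t)/2 + 11*t*exp(4*t), -3*t^2*exp(4*t)/2 - 2*t*exp(4*t)]
  [-t*exp(4*t), t^2*exp(4*t)/2 + 4*t*exp(4*t) + exp(4*t), -t^2*exp(4*t)/2 - t*exp(4*t)]
  [-t*exp(4*t), t^2*exp(4*t)/2 + 4*t*exp(4*t), -t^2*exp(4*t)/2 - t*exp(4*t) + exp(4*t)]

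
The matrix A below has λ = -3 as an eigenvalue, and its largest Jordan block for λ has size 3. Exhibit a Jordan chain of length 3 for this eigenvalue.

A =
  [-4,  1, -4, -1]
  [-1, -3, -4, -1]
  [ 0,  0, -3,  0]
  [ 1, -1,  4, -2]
A Jordan chain for λ = -3 of length 3:
v_1 = (-1, 0, 0, 1)ᵀ
v_2 = (-1, -1, 0, 1)ᵀ
v_3 = (1, 0, 0, 0)ᵀ

Let N = A − (-3)·I. We want v_3 with N^3 v_3 = 0 but N^2 v_3 ≠ 0; then v_{j-1} := N · v_j for j = 3, …, 2.

Pick v_3 = (1, 0, 0, 0)ᵀ.
Then v_2 = N · v_3 = (-1, -1, 0, 1)ᵀ.
Then v_1 = N · v_2 = (-1, 0, 0, 1)ᵀ.

Sanity check: (A − (-3)·I) v_1 = (0, 0, 0, 0)ᵀ = 0. ✓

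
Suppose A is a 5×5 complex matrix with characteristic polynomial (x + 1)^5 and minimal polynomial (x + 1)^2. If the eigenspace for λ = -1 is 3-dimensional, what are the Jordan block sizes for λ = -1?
Block sizes for λ = -1: [2, 2, 1]

Step 1 — from the characteristic polynomial, algebraic multiplicity of λ = -1 is 5. From dim ker(A − (-1)·I) = 3, there are exactly 3 Jordan blocks for λ = -1.
Step 2 — from the minimal polynomial, the factor (x + 1)^2 tells us the largest block for λ = -1 has size 2.
Step 3 — with total size 5, 3 blocks, and largest block 2, the block sizes (in nonincreasing order) are [2, 2, 1].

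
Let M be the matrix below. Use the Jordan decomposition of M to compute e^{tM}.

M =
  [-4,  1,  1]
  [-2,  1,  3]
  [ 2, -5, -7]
e^{tM} =
  [exp(-4*t), t*exp(-4*t), t*exp(-4*t)]
  [-exp(-2*t) + exp(-4*t), t*exp(-4*t) + 2*exp(-2*t) - exp(-4*t), t*exp(-4*t) + exp(-2*t) - exp(-4*t)]
  [exp(-2*t) - exp(-4*t), -t*exp(-4*t) - 2*exp(-2*t) + 2*exp(-4*t), -t*exp(-4*t) - exp(-2*t) + 2*exp(-4*t)]

Strategy: write M = P · J · P⁻¹ where J is a Jordan canonical form, so e^{tM} = P · e^{tJ} · P⁻¹, and e^{tJ} can be computed block-by-block.

M has Jordan form
J =
  [-4,  1,  0]
  [ 0, -4,  0]
  [ 0,  0, -2]
(up to reordering of blocks).

Per-block formulas:
  For a 1×1 block at λ = -2: exp(t · [-2]) = [e^(-2t)].
  For a 2×2 Jordan block J_2(-4): exp(t · J_2(-4)) = e^(-4t)·(I + t·N), where N is the 2×2 nilpotent shift.

After assembling e^{tJ} and conjugating by P, we get:

e^{tM} =
  [exp(-4*t), t*exp(-4*t), t*exp(-4*t)]
  [-exp(-2*t) + exp(-4*t), t*exp(-4*t) + 2*exp(-2*t) - exp(-4*t), t*exp(-4*t) + exp(-2*t) - exp(-4*t)]
  [exp(-2*t) - exp(-4*t), -t*exp(-4*t) - 2*exp(-2*t) + 2*exp(-4*t), -t*exp(-4*t) - exp(-2*t) + 2*exp(-4*t)]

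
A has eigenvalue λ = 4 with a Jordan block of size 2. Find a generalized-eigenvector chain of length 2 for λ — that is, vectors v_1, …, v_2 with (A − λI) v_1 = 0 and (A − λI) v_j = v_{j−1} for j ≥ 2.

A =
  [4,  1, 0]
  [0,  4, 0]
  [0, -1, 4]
A Jordan chain for λ = 4 of length 2:
v_1 = (1, 0, -1)ᵀ
v_2 = (0, 1, 0)ᵀ

Let N = A − (4)·I. We want v_2 with N^2 v_2 = 0 but N^1 v_2 ≠ 0; then v_{j-1} := N · v_j for j = 2, …, 2.

Pick v_2 = (0, 1, 0)ᵀ.
Then v_1 = N · v_2 = (1, 0, -1)ᵀ.

Sanity check: (A − (4)·I) v_1 = (0, 0, 0)ᵀ = 0. ✓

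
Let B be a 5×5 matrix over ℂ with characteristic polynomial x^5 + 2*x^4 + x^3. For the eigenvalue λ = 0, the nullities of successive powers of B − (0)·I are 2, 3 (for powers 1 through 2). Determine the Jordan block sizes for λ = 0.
Block sizes for λ = 0: [2, 1]

From the dimensions of kernels of powers, the number of Jordan blocks of size at least j is d_j − d_{j−1} where d_j = dim ker(N^j) (with d_0 = 0). Computing the differences gives [2, 1].
The number of blocks of size exactly k is (#blocks of size ≥ k) − (#blocks of size ≥ k + 1), so the partition is: 1 block(s) of size 1, 1 block(s) of size 2.
In nonincreasing order the block sizes are [2, 1].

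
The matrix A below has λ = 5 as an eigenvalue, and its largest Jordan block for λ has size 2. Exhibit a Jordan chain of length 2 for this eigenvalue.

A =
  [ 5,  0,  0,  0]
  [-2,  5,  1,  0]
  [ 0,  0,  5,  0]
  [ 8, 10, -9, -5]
A Jordan chain for λ = 5 of length 2:
v_1 = (0, -2, 0, -2)ᵀ
v_2 = (1, -1, 0, 0)ᵀ

Let N = A − (5)·I. We want v_2 with N^2 v_2 = 0 but N^1 v_2 ≠ 0; then v_{j-1} := N · v_j for j = 2, …, 2.

Pick v_2 = (1, -1, 0, 0)ᵀ.
Then v_1 = N · v_2 = (0, -2, 0, -2)ᵀ.

Sanity check: (A − (5)·I) v_1 = (0, 0, 0, 0)ᵀ = 0. ✓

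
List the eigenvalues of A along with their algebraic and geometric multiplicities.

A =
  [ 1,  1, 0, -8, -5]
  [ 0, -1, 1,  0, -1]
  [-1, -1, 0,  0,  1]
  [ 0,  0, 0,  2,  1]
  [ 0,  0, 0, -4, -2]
λ = 0: alg = 5, geom = 2

Step 1 — factor the characteristic polynomial to read off the algebraic multiplicities:
  χ_A(x) = x^5

Step 2 — compute geometric multiplicities via the rank-nullity identity g(λ) = n − rank(A − λI):
  rank(A − (0)·I) = 3, so dim ker(A − (0)·I) = n − 3 = 2

Summary:
  λ = 0: algebraic multiplicity = 5, geometric multiplicity = 2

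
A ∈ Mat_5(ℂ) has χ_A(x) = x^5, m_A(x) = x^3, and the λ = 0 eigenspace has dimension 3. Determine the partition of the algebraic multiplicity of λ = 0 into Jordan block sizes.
Block sizes for λ = 0: [3, 1, 1]

Step 1 — from the characteristic polynomial, algebraic multiplicity of λ = 0 is 5. From dim ker(A − (0)·I) = 3, there are exactly 3 Jordan blocks for λ = 0.
Step 2 — from the minimal polynomial, the factor (x − 0)^3 tells us the largest block for λ = 0 has size 3.
Step 3 — with total size 5, 3 blocks, and largest block 3, the block sizes (in nonincreasing order) are [3, 1, 1].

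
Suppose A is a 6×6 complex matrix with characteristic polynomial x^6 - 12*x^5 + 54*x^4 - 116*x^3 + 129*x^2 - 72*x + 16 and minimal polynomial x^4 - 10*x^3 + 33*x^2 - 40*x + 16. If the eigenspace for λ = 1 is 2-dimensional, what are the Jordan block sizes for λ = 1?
Block sizes for λ = 1: [2, 2]

Step 1 — from the characteristic polynomial, algebraic multiplicity of λ = 1 is 4. From dim ker(A − (1)·I) = 2, there are exactly 2 Jordan blocks for λ = 1.
Step 2 — from the minimal polynomial, the factor (x − 1)^2 tells us the largest block for λ = 1 has size 2.
Step 3 — with total size 4, 2 blocks, and largest block 2, the block sizes (in nonincreasing order) are [2, 2].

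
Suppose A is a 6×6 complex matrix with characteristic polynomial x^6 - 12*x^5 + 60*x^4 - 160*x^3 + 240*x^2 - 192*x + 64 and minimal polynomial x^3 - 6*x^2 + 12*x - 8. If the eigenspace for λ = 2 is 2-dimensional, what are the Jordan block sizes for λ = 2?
Block sizes for λ = 2: [3, 3]

Step 1 — from the characteristic polynomial, algebraic multiplicity of λ = 2 is 6. From dim ker(A − (2)·I) = 2, there are exactly 2 Jordan blocks for λ = 2.
Step 2 — from the minimal polynomial, the factor (x − 2)^3 tells us the largest block for λ = 2 has size 3.
Step 3 — with total size 6, 2 blocks, and largest block 3, the block sizes (in nonincreasing order) are [3, 3].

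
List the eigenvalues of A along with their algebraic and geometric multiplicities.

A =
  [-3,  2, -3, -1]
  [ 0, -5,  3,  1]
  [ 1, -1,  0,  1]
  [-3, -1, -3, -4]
λ = -3: alg = 4, geom = 2

Step 1 — factor the characteristic polynomial to read off the algebraic multiplicities:
  χ_A(x) = (x + 3)^4

Step 2 — compute geometric multiplicities via the rank-nullity identity g(λ) = n − rank(A − λI):
  rank(A − (-3)·I) = 2, so dim ker(A − (-3)·I) = n − 2 = 2

Summary:
  λ = -3: algebraic multiplicity = 4, geometric multiplicity = 2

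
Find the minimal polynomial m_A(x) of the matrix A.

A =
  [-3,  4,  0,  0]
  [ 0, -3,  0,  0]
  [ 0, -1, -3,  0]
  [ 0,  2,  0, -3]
x^2 + 6*x + 9

The characteristic polynomial is χ_A(x) = (x + 3)^4, so the eigenvalues are known. The minimal polynomial is
  m_A(x) = Π_λ (x − λ)^{k_λ}
where k_λ is the size of the *largest* Jordan block for λ (equivalently, the smallest k with (A − λI)^k v = 0 for every generalised eigenvector v of λ).

  λ = -3: largest Jordan block has size 2, contributing (x + 3)^2

So m_A(x) = (x + 3)^2 = x^2 + 6*x + 9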